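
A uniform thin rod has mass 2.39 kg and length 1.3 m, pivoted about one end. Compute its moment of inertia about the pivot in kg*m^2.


I = (1/3)*m*L^2 = (1/3)*2.39*1.3^2 = 1.3464

1.3464 kg*m^2


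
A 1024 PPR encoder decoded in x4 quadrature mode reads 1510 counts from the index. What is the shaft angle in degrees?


angle = counts * 360 / (PPR*4) = 1510 * 360 / 4096 = 132.7148

132.7148 degrees


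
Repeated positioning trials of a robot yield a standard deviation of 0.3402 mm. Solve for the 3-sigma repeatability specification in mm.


repeatability = 3*sigma = 3*0.3402 = 1.0206

1.0206 mm


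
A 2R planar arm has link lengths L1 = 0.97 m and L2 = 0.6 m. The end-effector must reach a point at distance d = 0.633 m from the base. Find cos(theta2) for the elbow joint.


cos(th2) = (d^2 - L1^2 - L2^2)/(2*L1*L2) = (0.633^2 - 0.97^2 - 0.6^2)/(2*0.97*0.6) = -0.7734

-0.7734


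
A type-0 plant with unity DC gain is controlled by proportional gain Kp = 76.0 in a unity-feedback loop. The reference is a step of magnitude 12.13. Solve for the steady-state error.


e_ss = R/(1 + Kp) = 12.13/(1 + 76.0) = 12.13/77.0000 = 0.1575

0.1575


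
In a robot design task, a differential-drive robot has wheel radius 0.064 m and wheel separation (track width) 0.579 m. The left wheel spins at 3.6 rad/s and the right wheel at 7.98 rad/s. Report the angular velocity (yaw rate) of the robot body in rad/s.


omega = r*(wR - wL)/L = 0.064*(7.98 - (3.6))/0.579 = 0.4841

0.4841 rad/s


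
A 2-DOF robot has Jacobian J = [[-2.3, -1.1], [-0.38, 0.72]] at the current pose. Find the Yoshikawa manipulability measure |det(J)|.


det(J) = -2.3*0.72 - (-1.1)*(-0.38) = -2.0740
|det(J)| = 2.0740

2.0740


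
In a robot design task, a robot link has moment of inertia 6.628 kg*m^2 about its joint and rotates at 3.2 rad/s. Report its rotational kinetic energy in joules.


KE = (1/2)*I*omega^2 = 0.5*6.628*3.2^2 = 33.9354

33.9354 J


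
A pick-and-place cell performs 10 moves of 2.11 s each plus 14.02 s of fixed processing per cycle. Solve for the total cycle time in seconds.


T = 10*2.11 + 14.02 = 35.1200

35.1200 s


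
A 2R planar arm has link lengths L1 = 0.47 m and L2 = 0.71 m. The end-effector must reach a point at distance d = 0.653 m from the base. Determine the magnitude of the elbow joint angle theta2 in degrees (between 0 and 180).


cos(th2) = (d^2 - L1^2 - L2^2)/(2*L1*L2) = (0.653^2 - 0.47^2 - 0.71^2)/(2*0.47*0.71) = -0.44739437
th2 = acos(-0.44739437) = 116.5766 deg

116.5766 degrees


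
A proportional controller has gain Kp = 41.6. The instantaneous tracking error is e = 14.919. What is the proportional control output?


u_P = Kp * e = 41.6 * 14.919 = 620.6304

620.6304


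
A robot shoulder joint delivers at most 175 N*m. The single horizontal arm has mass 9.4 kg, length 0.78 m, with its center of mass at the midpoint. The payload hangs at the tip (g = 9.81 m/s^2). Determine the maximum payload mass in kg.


tau_arm = m_arm*g*(L/2) = 9.4*9.81*0.78/2 = 35.9635 N*m
tau_payload = tau_max - tau_arm = 175 - 35.9635 = 139.0365
m_payload = tau_payload / (g*L) = 139.0365 / (9.81*0.78) = 18.1704

18.1704 kg


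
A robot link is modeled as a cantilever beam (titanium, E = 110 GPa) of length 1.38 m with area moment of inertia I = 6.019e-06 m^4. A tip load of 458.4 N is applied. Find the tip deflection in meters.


delta = F*L^3/(3*E*I) = 458.4*1.38^3/(3*1.100e+11*6.019e-06)
      = 1204.7082048/1986270 = 6.0652e-04

6.0652e-04 m


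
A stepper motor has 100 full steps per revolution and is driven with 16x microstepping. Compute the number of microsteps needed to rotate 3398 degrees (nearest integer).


step_size = 360/(100*16) = 360/1600 = 0.225000 deg
n = 3398/(360/1600) = 3398*1600/360 = 15102.2222 -> 15102

15102 steps


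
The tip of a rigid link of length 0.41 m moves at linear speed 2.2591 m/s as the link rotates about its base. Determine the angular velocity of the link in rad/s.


omega = v / L = 2.2591 / 0.41 = 5.5100

5.5100 rad/s


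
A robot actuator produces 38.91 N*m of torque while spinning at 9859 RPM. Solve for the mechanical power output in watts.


omega = 9859 * 2*pi/60 = 1032.432066 rad/s
P = tau * omega = 38.91 * 1032.432066 = 40171.9317

40171.9317 W


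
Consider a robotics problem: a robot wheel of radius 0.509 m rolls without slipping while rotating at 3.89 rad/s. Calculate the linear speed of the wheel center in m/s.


v = omega * r = 3.89 * 0.509 = 1.9800

1.9800 m/s


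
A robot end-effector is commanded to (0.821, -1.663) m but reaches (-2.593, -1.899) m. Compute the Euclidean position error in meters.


dx = -2.593 - (0.821) = -3.4140, dy = -1.899 - (-1.663) = -0.2360
err = sqrt(11.655396 + 0.055696) = 3.4221

3.4221 m


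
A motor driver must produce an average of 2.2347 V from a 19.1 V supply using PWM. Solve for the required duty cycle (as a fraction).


D = V_avg/V_supply = 2.2347/19.1 = 0.1170

0.1170


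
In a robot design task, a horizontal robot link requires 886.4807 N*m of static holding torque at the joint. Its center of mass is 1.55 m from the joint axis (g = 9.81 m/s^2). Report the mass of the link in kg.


m = tau / (g*L) = 886.4807 / (9.81 * 1.55) = 58.3000

58.3000 kg


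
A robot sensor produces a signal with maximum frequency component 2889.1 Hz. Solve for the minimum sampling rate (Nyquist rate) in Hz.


f_s,min = 2*f_max = 2*2889.1 = 5778.2000

5778.2000 Hz


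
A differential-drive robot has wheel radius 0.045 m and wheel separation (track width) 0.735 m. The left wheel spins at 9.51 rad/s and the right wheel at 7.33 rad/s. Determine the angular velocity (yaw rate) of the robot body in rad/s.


omega = r*(wR - wL)/L = 0.045*(7.33 - (9.51))/0.735 = -0.1335

-0.1335 rad/s


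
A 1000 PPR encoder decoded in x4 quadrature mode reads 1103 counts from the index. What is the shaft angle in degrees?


angle = counts * 360 / (PPR*4) = 1103 * 360 / 4000 = 99.2700

99.2700 degrees


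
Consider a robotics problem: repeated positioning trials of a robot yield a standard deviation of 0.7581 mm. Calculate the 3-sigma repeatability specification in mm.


repeatability = 3*sigma = 3*0.7581 = 2.2743

2.2743 mm


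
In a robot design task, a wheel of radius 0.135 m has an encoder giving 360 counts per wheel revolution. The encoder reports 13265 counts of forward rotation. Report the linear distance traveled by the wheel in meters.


revs = 13265/360 = 36.847222
d = revs * 2*pi*r = 36.847222 * 2*pi*0.135 = 31.2549

31.2549 m


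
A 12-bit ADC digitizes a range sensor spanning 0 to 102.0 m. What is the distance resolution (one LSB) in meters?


res = range / 2^n = 102.0/2^12 = 102.0/4096 = 0.0249

0.0249 m


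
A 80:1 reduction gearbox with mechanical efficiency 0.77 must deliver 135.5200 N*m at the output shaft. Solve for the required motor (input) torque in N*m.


tau_in = tau_out / (N * eta) = 135.5200 / (80 * 0.77) = 2.2000

2.2000 N*m


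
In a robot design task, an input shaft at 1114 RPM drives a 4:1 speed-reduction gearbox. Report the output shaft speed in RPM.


omega_out = omega_in / N = 1114 / 4 = 278.5000

278.5000 RPM


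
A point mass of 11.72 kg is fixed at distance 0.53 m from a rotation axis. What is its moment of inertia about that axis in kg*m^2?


I = m*r^2 = 11.72*0.53^2 = 3.2921

3.2921 kg*m^2


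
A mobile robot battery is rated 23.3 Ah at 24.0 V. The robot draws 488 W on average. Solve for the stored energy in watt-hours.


E = capacity * V = 23.3*24.0 = 559.2000

559.2000 Wh


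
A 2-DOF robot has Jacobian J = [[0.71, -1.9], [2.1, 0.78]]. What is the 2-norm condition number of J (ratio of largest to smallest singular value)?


JJ^T eigenvalues: trace(JJ^T) = 9.1325, det(JJ^T) = det(J)^2 = 20.64611844
s_max^2 = (9.1325 + sqrt(0.81808249))/2 = 5.01848956
s_min^2 = (9.1325 - sqrt(0.81808249))/2 = 4.11401044
kappa = s_max/s_min = sqrt(5.01848956/4.11401044) = 1.1045

1.1045


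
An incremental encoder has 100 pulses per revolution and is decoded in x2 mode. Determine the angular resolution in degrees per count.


resolution = 360 / (PPR * 2) = 360 / 200 = 1.8000

1.8000 degrees


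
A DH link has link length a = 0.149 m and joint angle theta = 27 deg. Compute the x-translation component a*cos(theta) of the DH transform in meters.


a*cos(theta) = 0.149*cos(27 deg) = 0.1328

0.1328 m


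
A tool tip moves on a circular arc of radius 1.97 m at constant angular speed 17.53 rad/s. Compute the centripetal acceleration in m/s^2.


a_c = omega^2 * r = 17.53^2 * 1.97 = 605.3828

605.3828 m/s^2


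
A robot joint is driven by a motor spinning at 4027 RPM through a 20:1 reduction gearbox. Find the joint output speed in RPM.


omega_joint = omega_motor / N = 4027 / 20 = 201.3500

201.3500 RPM


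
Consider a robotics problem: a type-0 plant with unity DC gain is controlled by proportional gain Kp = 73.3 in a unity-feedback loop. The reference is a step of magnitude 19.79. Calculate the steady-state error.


e_ss = R/(1 + Kp) = 19.79/(1 + 73.3) = 19.79/74.3000 = 0.2664

0.2664


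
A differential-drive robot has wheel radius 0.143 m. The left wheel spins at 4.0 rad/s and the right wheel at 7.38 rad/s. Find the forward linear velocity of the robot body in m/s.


v = r*(wR + wL)/2 = 0.143*(7.38 + 4.0)/2 = 0.8137

0.8137 m/s


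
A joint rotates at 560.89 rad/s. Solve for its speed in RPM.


RPM = 560.89 * 60/(2*pi) = 5356.1050

5356.1050 RPM


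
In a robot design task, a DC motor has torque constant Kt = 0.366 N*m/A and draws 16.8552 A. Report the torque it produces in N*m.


tau = Kt * I = 0.366*16.8552 = 6.1690

6.1690 N*m


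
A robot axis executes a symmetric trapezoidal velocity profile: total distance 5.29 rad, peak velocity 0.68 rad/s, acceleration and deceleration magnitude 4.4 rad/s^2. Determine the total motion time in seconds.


t_acc = v/a = 0.68/4.4 = 0.154545 s
d_acc = v^2/(2a) = 0.052545 rad (each ramp)
d_cruise = 5.29 - 2*0.052545 = 5.184910 rad
t_cruise = 5.184910/0.68 = 7.624868 s
t_total = 2*0.154545 + 7.624868 = 7.9340

7.9340 s


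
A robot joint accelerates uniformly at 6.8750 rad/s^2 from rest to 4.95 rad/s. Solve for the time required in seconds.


t = delta_omega / alpha = 4.95 / 6.8750 = 0.7200

0.7200 s


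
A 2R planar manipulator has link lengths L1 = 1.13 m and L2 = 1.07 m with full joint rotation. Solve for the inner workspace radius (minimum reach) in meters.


r_min = |L1 - L2| = |1.13 - 1.07| = 0.0600

0.0600 m


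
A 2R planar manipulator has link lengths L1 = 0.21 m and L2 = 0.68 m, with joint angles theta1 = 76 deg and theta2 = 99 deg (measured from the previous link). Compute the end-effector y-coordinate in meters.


y = L1*sin(th1) + L2*sin(th1+th2) = 0.21*sin(76 deg) + 0.68*sin(175 deg) = 0.2630

0.2630 m


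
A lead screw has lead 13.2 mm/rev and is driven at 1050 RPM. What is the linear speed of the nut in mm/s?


v = lead * (RPM/60) = 13.2*1050/60 = 231.0000

231.0000 mm/s


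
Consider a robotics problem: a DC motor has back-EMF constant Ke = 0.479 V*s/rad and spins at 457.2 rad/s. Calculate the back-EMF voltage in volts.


V_emf = Ke * omega = 0.479*457.2 = 218.9988

218.9988 V


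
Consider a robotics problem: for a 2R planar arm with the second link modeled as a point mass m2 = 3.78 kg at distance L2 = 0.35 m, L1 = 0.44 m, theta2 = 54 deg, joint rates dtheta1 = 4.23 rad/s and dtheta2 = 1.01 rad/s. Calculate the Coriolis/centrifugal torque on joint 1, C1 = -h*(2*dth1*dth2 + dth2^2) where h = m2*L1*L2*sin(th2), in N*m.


h = m2*L1*L2*sin(th2) = 3.78*0.44*0.35*sin(54 deg) = 0.470945
C1 = -h*(2*4.23*1.01 + 1.01^2) = -0.470945*9.5647 = -4.5044

-4.5044 N*m


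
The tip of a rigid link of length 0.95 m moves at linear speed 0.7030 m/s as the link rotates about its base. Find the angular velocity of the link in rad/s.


omega = v / L = 0.7030 / 0.95 = 0.7400

0.7400 rad/s


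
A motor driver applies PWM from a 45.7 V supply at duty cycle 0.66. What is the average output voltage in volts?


V_avg = V_supply * D = 45.7*0.66 = 30.1620

30.1620 V


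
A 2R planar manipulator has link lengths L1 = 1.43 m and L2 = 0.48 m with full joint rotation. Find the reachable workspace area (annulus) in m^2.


r_max = L1 + L2 = 1.9100, r_min = |L1 - L2| = 0.9500
A = pi*(r_max^2 - r_min^2) = pi*(3.6481 - 0.9025) = 8.6256

8.6256 m^2


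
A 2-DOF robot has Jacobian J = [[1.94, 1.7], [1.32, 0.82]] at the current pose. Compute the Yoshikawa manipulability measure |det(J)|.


det(J) = 1.94*0.82 - (1.7)*(1.32) = -0.6532
|det(J)| = 0.6532

0.6532


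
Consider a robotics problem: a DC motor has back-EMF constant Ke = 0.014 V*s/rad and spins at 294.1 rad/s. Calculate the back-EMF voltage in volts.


V_emf = Ke * omega = 0.014*294.1 = 4.1174

4.1174 V


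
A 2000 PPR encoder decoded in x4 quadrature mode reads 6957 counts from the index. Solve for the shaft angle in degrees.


angle = counts * 360 / (PPR*4) = 6957 * 360 / 8000 = 313.0650

313.0650 degrees


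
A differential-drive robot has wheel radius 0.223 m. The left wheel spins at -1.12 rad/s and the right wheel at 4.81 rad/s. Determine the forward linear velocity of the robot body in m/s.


v = r*(wR + wL)/2 = 0.223*(4.81 + -1.12)/2 = 0.4114

0.4114 m/s


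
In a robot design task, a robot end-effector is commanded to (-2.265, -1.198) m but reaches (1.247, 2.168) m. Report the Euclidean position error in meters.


dx = 1.247 - (-2.265) = 3.5120, dy = 2.168 - (-1.198) = 3.3660
err = sqrt(12.334144 + 11.329956) = 4.8646

4.8646 m


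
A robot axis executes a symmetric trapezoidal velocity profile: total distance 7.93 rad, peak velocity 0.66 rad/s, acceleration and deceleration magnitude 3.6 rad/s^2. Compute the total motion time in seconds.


t_acc = v/a = 0.66/3.6 = 0.183333 s
d_acc = v^2/(2a) = 0.060500 rad (each ramp)
d_cruise = 7.93 - 2*0.060500 = 7.809000 rad
t_cruise = 7.809000/0.66 = 11.831818 s
t_total = 2*0.183333 + 11.831818 = 12.1985

12.1985 s


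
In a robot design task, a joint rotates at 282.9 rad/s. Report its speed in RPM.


RPM = 282.9 * 60/(2*pi) = 2701.4960

2701.4960 RPM


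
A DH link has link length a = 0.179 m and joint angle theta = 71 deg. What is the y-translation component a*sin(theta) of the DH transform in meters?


a*sin(theta) = 0.179*sin(71 deg) = 0.1692

0.1692 m


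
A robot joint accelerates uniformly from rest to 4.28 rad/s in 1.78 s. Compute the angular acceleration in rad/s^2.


alpha = delta_omega / t = 4.28 / 1.78 = 2.4045

2.4045 rad/s^2


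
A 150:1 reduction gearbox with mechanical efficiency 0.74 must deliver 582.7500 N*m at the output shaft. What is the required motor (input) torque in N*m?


tau_in = tau_out / (N * eta) = 582.7500 / (150 * 0.74) = 5.2500

5.2500 N*m


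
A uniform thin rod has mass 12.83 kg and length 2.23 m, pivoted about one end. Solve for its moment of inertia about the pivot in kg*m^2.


I = (1/3)*m*L^2 = (1/3)*12.83*2.23^2 = 21.2674

21.2674 kg*m^2


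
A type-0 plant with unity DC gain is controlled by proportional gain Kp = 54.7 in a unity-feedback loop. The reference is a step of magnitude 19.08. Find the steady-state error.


e_ss = R/(1 + Kp) = 19.08/(1 + 54.7) = 19.08/55.7000 = 0.3425

0.3425


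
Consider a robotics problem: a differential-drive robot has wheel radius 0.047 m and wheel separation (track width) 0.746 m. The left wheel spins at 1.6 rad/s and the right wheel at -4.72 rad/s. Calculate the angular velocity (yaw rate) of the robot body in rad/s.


omega = r*(wR - wL)/L = 0.047*(-4.72 - (1.6))/0.746 = -0.3982

-0.3982 rad/s


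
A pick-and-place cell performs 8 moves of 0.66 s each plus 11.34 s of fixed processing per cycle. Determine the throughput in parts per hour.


T_cycle = 8*0.66 + 11.34 = 16.6200 s
rate = 3600/T = 216.6065

216.6065 parts/hour


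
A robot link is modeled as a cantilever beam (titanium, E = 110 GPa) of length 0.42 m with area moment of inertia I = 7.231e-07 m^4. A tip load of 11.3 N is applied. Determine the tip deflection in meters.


delta = F*L^3/(3*E*I) = 11.3*0.42^3/(3*1.100e+11*7.231e-07)
      = 0.8371944/238623 = 3.5084e-06

3.5084e-06 m


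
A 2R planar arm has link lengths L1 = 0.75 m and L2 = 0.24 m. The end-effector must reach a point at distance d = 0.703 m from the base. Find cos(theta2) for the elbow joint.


cos(th2) = (d^2 - L1^2 - L2^2)/(2*L1*L2) = (0.703^2 - 0.75^2 - 0.24^2)/(2*0.75*0.24) = -0.3497

-0.3497


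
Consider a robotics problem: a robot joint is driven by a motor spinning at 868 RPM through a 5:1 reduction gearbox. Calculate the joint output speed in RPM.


omega_joint = omega_motor / N = 868 / 5 = 173.6000

173.6000 RPM


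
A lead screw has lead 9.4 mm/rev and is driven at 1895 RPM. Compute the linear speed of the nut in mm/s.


v = lead * (RPM/60) = 9.4*1895/60 = 296.8833

296.8833 mm/s


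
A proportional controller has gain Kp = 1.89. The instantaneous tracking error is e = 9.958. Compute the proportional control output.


u_P = Kp * e = 1.89 * 9.958 = 18.8206

18.8206


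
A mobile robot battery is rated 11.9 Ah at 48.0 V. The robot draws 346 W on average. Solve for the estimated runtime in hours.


E = 11.9*48.0 = 571.2000 Wh
t = E/P = 571.2000/346 = 1.6509

1.6509 hours


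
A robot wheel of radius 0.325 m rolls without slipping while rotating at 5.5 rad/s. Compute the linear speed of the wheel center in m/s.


v = omega * r = 5.5 * 0.325 = 1.7875

1.7875 m/s


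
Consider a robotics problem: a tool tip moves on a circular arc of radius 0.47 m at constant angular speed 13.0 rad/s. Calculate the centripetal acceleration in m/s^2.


a_c = omega^2 * r = 13.0^2 * 0.47 = 79.4300

79.4300 m/s^2


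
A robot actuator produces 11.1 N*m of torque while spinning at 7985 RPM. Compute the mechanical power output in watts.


omega = 7985 * 2*pi/60 = 836.187245 rad/s
P = tau * omega = 11.1 * 836.187245 = 9281.6784

9281.6784 W


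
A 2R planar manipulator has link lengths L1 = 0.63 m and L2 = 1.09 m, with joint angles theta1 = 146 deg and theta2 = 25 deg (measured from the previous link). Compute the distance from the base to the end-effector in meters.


x = L1*cos(th1) + L2*cos(th1+th2) = -1.598874
y = L1*sin(th1) + L2*sin(th1+th2) = 0.522805
d = sqrt(x^2 + y^2) = sqrt(2.556398 + 0.273325) = 1.6822

1.6822 m


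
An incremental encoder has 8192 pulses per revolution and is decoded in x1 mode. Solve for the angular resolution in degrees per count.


resolution = 360 / (PPR * 1) = 360 / 8192 = 0.0439

0.0439 degrees


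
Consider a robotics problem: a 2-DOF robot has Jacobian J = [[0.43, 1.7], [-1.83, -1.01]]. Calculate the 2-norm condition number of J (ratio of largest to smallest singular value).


JJ^T eigenvalues: trace(JJ^T) = 7.4439, det(JJ^T) = det(J)^2 = 7.16472289
s_max^2 = (7.4439 + sqrt(26.75275565))/2 = 6.30810330
s_min^2 = (7.4439 - sqrt(26.75275565))/2 = 1.13579670
kappa = s_max/s_min = sqrt(6.30810330/1.13579670) = 2.3567

2.3567


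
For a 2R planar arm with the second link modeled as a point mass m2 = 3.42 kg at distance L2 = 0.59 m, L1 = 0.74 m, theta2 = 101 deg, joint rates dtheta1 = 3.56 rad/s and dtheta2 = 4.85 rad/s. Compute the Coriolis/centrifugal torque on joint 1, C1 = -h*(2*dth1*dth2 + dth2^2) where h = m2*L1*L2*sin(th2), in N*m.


h = m2*L1*L2*sin(th2) = 3.42*0.74*0.59*sin(101 deg) = 1.465738
C1 = -h*(2*3.56*4.85 + 4.85^2) = -1.465738*58.0545 = -85.0927

-85.0927 N*m


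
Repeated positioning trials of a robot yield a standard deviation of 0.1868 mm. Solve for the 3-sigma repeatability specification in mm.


repeatability = 3*sigma = 3*0.1868 = 0.5604

0.5604 mm


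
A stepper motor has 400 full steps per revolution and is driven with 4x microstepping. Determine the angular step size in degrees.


step = 360/(400*4) = 360/1600 = 0.2250

0.2250 degrees


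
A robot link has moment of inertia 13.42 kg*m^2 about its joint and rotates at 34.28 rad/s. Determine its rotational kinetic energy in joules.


KE = (1/2)*I*omega^2 = 0.5*13.42*34.28^2 = 7885.0445

7885.0445 J


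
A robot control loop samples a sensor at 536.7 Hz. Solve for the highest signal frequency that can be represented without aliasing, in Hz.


f_max = f_s/2 = 536.7/2 = 268.3500

268.3500 Hz


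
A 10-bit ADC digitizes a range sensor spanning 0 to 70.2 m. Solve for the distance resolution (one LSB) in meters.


res = range / 2^n = 70.2/2^10 = 70.2/1024 = 0.0686

0.0686 m


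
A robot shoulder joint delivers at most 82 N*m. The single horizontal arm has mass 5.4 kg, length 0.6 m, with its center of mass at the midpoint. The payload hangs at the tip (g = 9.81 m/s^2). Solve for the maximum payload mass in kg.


tau_arm = m_arm*g*(L/2) = 5.4*9.81*0.6/2 = 15.8922 N*m
tau_payload = tau_max - tau_arm = 82 - 15.8922 = 66.1078
m_payload = tau_payload / (g*L) = 66.1078 / (9.81*0.6) = 11.2314

11.2314 kg


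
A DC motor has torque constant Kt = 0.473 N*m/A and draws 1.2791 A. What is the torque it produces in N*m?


tau = Kt * I = 0.473*1.2791 = 0.6050

0.6050 N*m


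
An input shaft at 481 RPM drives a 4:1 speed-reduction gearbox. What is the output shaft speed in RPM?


omega_out = omega_in / N = 481 / 4 = 120.2500

120.2500 RPM


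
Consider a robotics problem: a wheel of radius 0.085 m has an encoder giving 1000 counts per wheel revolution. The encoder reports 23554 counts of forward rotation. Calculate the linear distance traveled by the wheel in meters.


revs = 23554/1000 = 23.554000
d = revs * 2*pi*r = 23.554000 * 2*pi*0.085 = 12.5795

12.5795 m


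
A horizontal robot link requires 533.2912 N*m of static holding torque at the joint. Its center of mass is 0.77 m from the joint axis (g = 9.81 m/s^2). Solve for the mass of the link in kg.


m = tau / (g*L) = 533.2912 / (9.81 * 0.77) = 70.6000

70.6000 kg


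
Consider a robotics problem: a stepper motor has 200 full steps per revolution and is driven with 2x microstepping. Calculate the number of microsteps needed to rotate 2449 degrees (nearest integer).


step_size = 360/(200*2) = 360/400 = 0.900000 deg
n = 2449/(360/400) = 2449*400/360 = 2721.1111 -> 2721

2721 steps


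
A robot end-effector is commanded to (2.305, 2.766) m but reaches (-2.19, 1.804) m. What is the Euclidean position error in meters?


dx = -2.19 - (2.305) = -4.4950, dy = 1.804 - (2.766) = -0.9620
err = sqrt(20.205025 + 0.925444) = 4.5968

4.5968 m


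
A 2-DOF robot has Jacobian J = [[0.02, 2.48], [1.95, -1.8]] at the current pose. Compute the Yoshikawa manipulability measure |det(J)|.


det(J) = 0.02*-1.8 - (2.48)*(1.95) = -4.8720
|det(J)| = 4.8720

4.8720


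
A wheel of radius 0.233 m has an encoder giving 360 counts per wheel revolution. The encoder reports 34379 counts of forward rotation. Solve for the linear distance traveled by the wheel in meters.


revs = 34379/360 = 95.497222
d = revs * 2*pi*r = 95.497222 * 2*pi*0.233 = 139.8062

139.8062 m


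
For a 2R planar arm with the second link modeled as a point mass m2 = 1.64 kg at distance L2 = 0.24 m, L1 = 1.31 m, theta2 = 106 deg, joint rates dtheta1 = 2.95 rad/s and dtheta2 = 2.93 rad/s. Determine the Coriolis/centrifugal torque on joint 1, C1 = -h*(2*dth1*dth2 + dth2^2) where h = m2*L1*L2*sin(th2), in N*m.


h = m2*L1*L2*sin(th2) = 1.64*1.31*0.24*sin(106 deg) = 0.495642
C1 = -h*(2*2.95*2.93 + 2.93^2) = -0.495642*25.8719 = -12.8232

-12.8232 N*m


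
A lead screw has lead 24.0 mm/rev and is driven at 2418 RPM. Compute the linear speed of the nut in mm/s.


v = lead * (RPM/60) = 24.0*2418/60 = 967.2000

967.2000 mm/s


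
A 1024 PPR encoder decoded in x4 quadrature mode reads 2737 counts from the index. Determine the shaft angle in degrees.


angle = counts * 360 / (PPR*4) = 2737 * 360 / 4096 = 240.5566

240.5566 degrees


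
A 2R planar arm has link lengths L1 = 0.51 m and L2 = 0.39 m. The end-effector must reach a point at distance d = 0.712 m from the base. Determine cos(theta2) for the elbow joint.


cos(th2) = (d^2 - L1^2 - L2^2)/(2*L1*L2) = (0.712^2 - 0.51^2 - 0.39^2)/(2*0.51*0.39) = 0.2382

0.2382


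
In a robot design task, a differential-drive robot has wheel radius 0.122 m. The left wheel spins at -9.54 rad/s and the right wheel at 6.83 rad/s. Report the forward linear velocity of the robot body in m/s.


v = r*(wR + wL)/2 = 0.122*(6.83 + -9.54)/2 = -0.1653

-0.1653 m/s


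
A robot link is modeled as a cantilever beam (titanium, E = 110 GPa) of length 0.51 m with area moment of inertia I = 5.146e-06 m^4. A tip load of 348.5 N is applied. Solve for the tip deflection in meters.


delta = F*L^3/(3*E*I) = 348.5*0.51^3/(3*1.100e+11*5.146e-06)
      = 46.2288735/1698180 = 2.7223e-05

2.7223e-05 m


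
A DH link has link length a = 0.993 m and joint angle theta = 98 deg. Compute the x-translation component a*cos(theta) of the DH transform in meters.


a*cos(theta) = 0.993*cos(98 deg) = -0.1382

-0.1382 m


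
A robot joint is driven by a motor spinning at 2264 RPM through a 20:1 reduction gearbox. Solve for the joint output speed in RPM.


omega_joint = omega_motor / N = 2264 / 20 = 113.2000

113.2000 RPM


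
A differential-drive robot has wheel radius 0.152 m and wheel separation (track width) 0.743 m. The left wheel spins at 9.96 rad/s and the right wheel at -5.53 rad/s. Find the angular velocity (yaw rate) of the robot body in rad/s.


omega = r*(wR - wL)/L = 0.152*(-5.53 - (9.96))/0.743 = -3.1689

-3.1689 rad/s


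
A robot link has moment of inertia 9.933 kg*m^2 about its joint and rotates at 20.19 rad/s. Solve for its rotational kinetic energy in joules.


KE = (1/2)*I*omega^2 = 0.5*9.933*20.19^2 = 2024.5247

2024.5247 J


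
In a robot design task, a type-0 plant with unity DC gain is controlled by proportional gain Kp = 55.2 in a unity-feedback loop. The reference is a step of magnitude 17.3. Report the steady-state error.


e_ss = R/(1 + Kp) = 17.3/(1 + 55.2) = 17.3/56.2000 = 0.3078

0.3078


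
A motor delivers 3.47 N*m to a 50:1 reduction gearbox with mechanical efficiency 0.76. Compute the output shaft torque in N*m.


tau_out = tau_in * N * eta = 3.47 * 50 * 0.76 = 131.8600

131.8600 N*m


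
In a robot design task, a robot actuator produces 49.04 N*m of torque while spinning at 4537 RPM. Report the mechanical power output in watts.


omega = 4537 * 2*pi/60 = 475.113529 rad/s
P = tau * omega = 49.04 * 475.113529 = 23299.5675

23299.5675 W


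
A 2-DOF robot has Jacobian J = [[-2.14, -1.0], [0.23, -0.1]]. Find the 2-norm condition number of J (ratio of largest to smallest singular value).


JJ^T eigenvalues: trace(JJ^T) = 5.6425, det(JJ^T) = det(J)^2 = 0.19713600
s_max^2 = (5.6425 + sqrt(31.04926225))/2 = 5.60734324
s_min^2 = (5.6425 - sqrt(31.04926225))/2 = 0.03515676
kappa = s_max/s_min = sqrt(5.60734324/0.03515676) = 12.6292

12.6292


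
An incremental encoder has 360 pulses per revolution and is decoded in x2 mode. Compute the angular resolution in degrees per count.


resolution = 360 / (PPR * 2) = 360 / 720 = 0.5000

0.5000 degrees


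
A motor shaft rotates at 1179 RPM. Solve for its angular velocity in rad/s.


omega = 1179 * 2*pi/60 = 123.4646

123.4646 rad/s


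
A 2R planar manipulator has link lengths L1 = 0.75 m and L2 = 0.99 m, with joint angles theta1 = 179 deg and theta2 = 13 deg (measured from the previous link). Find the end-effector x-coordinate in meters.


x = L1*cos(th1) + L2*cos(th1+th2) = 0.75*cos(179 deg) + 0.99*cos(192 deg) = -1.7183

-1.7183 m


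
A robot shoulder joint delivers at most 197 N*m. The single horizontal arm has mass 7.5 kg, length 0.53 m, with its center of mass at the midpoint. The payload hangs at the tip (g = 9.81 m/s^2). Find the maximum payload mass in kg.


tau_arm = m_arm*g*(L/2) = 7.5*9.81*0.53/2 = 19.4974 N*m
tau_payload = tau_max - tau_arm = 197 - 19.4974 = 177.5026
m_payload = tau_payload / (g*L) = 177.5026 / (9.81*0.53) = 34.1397

34.1397 kg


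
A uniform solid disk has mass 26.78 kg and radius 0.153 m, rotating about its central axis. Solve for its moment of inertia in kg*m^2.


I = (1/2)*m*R^2 = 0.5*26.78*0.153^2 = 0.3134

0.3134 kg*m^2


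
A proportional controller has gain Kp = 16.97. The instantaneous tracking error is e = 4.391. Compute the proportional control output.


u_P = Kp * e = 16.97 * 4.391 = 74.5153

74.5153


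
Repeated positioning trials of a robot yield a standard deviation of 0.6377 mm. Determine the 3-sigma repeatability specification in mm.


repeatability = 3*sigma = 3*0.6377 = 1.9131

1.9131 mm


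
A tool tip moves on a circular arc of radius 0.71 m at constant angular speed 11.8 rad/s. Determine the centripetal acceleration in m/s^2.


a_c = omega^2 * r = 11.8^2 * 0.71 = 98.8604

98.8604 m/s^2


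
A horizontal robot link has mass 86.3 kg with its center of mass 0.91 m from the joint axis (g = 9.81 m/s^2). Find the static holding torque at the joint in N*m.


tau = m*g*L = 86.3 * 9.81 * 0.91 = 770.4087

770.4087 N*m


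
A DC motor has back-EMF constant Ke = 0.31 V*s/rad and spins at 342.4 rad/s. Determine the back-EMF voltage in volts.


V_emf = Ke * omega = 0.31*342.4 = 106.1440

106.1440 V


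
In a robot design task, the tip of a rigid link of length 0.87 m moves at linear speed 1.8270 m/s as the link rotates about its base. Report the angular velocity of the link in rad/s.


omega = v / L = 1.8270 / 0.87 = 2.1000

2.1000 rad/s


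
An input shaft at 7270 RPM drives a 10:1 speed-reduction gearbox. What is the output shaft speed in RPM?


omega_out = omega_in / N = 7270 / 10 = 727.0000

727.0000 RPM


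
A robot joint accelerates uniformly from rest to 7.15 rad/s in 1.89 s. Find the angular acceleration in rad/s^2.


alpha = delta_omega / t = 7.15 / 1.89 = 3.7831

3.7831 rad/s^2


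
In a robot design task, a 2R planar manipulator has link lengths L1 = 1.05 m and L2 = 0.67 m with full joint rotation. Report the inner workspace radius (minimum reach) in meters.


r_min = |L1 - L2| = |1.05 - 0.67| = 0.3800

0.3800 m


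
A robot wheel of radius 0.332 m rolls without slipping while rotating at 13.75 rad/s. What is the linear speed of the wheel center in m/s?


v = omega * r = 13.75 * 0.332 = 4.5650

4.5650 m/s


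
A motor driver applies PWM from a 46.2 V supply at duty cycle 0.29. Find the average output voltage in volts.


V_avg = V_supply * D = 46.2*0.29 = 13.3980

13.3980 V


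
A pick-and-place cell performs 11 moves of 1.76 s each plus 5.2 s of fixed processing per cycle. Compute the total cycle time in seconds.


T = 11*1.76 + 5.2 = 24.5600

24.5600 s


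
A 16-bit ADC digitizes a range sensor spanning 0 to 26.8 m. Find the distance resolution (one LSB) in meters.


res = range / 2^n = 26.8/2^16 = 26.8/65536 = 4.0894e-04

4.0894e-04 m


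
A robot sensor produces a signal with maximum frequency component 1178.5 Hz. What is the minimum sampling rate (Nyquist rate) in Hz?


f_s,min = 2*f_max = 2*1178.5 = 2357.0000

2357.0000 Hz


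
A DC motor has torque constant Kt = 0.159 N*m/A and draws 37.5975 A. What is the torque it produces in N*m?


tau = Kt * I = 0.159*37.5975 = 5.9780

5.9780 N*m


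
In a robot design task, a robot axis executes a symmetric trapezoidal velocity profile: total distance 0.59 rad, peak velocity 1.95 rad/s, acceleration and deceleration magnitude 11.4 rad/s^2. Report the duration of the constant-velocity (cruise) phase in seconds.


t_acc = v/a = 0.171053 s, d_acc = v^2/(2a) = 0.166776 rad each
d_cruise = 0.59 - 2*0.166776 = 0.256448 rad
t_cruise = d_cruise/v = 0.256448/1.95 = 0.1315

0.1315 s


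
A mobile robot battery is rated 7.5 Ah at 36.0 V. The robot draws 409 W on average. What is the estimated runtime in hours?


E = 7.5*36.0 = 270.0000 Wh
t = E/P = 270.0000/409 = 0.6601

0.6601 hours


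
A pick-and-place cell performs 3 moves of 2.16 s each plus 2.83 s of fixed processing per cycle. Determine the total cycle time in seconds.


T = 3*2.16 + 2.83 = 9.3100

9.3100 s


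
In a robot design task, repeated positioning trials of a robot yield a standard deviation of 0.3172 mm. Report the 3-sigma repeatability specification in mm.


repeatability = 3*sigma = 3*0.3172 = 0.9516

0.9516 mm


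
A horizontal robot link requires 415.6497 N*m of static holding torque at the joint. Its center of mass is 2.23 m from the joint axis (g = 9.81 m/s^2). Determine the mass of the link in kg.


m = tau / (g*L) = 415.6497 / (9.81 * 2.23) = 19.0000

19.0000 kg


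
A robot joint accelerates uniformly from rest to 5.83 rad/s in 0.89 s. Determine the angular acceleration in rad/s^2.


alpha = delta_omega / t = 5.83 / 0.89 = 6.5506

6.5506 rad/s^2


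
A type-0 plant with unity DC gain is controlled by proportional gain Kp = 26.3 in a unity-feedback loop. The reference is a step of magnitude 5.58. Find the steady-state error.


e_ss = R/(1 + Kp) = 5.58/(1 + 26.3) = 5.58/27.3000 = 0.2044

0.2044


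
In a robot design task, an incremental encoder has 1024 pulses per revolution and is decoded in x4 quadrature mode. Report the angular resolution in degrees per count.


resolution = 360 / (PPR * 4) = 360 / 4096 = 0.0879

0.0879 degrees


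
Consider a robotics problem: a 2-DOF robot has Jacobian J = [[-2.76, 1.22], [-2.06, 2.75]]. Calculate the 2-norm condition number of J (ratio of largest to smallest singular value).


JJ^T eigenvalues: trace(JJ^T) = 20.9121, det(JJ^T) = det(J)^2 = 25.77389824
s_max^2 = (20.9121 + sqrt(334.22033345))/2 = 19.59689697
s_min^2 = (20.9121 - sqrt(334.22033345))/2 = 1.31520303
kappa = s_max/s_min = sqrt(19.59689697/1.31520303) = 3.8601

3.8601


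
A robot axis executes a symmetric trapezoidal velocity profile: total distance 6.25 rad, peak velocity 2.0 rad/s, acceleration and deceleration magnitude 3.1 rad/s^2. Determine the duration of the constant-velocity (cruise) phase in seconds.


t_acc = v/a = 0.645161 s, d_acc = v^2/(2a) = 0.645161 rad each
d_cruise = 6.25 - 2*0.645161 = 4.959678 rad
t_cruise = d_cruise/v = 4.959678/2.0 = 2.4798

2.4798 s


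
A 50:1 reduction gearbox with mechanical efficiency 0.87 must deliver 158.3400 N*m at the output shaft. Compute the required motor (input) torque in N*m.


tau_in = tau_out / (N * eta) = 158.3400 / (50 * 0.87) = 3.6400

3.6400 N*m


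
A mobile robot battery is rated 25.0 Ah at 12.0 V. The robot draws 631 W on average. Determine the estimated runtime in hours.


E = 25.0*12.0 = 300.0000 Wh
t = E/P = 300.0000/631 = 0.4754

0.4754 hours


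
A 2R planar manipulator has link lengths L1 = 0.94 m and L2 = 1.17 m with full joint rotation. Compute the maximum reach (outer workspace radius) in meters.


r_max = L1 + L2 = 0.94 + 1.17 = 2.1100

2.1100 m


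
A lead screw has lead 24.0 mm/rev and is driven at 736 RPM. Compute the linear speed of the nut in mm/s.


v = lead * (RPM/60) = 24.0*736/60 = 294.4000

294.4000 mm/s


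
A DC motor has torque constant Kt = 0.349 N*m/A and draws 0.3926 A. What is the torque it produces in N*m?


tau = Kt * I = 0.349*0.3926 = 0.1370

0.1370 N*m


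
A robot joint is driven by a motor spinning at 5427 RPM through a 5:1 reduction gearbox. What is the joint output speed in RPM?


omega_joint = omega_motor / N = 5427 / 5 = 1085.4000

1085.4000 RPM


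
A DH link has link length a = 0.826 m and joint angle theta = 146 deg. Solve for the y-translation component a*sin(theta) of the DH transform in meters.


a*sin(theta) = 0.826*sin(146 deg) = 0.4619

0.4619 m


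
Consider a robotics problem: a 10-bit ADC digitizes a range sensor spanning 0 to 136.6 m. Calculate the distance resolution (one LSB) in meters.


res = range / 2^n = 136.6/2^10 = 136.6/1024 = 0.1334

0.1334 m


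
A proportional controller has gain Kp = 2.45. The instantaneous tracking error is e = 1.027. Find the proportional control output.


u_P = Kp * e = 2.45 * 1.027 = 2.5162

2.5162


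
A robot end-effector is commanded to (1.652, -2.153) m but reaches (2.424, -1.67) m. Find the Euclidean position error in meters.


dx = 2.424 - (1.652) = 0.7720, dy = -1.67 - (-2.153) = 0.4830
err = sqrt(0.595984 + 0.233289) = 0.9106

0.9106 m


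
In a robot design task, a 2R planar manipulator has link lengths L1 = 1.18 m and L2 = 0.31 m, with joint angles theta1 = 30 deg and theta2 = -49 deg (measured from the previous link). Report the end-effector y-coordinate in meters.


y = L1*sin(th1) + L2*sin(th1+th2) = 1.18*sin(30 deg) + 0.31*sin(-19 deg) = 0.4891

0.4891 m


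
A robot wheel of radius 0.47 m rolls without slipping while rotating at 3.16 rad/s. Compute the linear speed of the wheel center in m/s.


v = omega * r = 3.16 * 0.47 = 1.4852

1.4852 m/s


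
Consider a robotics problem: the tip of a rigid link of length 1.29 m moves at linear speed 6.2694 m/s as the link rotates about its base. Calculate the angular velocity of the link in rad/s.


omega = v / L = 6.2694 / 1.29 = 4.8600

4.8600 rad/s


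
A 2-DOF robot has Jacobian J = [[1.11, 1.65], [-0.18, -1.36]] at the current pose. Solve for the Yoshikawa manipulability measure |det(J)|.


det(J) = 1.11*-1.36 - (1.65)*(-0.18) = -1.2126
|det(J)| = 1.2126

1.2126


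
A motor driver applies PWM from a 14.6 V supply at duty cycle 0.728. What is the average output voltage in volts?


V_avg = V_supply * D = 14.6*0.728 = 10.6288

10.6288 V


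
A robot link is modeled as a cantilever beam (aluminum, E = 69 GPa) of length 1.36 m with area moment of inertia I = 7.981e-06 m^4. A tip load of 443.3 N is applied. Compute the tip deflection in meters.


delta = F*L^3/(3*E*I) = 443.3*1.36^3/(3*6.900e+10*7.981e-06)
      = 1115.1016448/1652067 = 6.7497e-04

6.7497e-04 m


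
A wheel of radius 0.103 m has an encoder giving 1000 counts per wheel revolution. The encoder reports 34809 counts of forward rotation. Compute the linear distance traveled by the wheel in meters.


revs = 34809/1000 = 34.809000
d = revs * 2*pi*r = 34.809000 * 2*pi*0.103 = 22.5273

22.5273 m


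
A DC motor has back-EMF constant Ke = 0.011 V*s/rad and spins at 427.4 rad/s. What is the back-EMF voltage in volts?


V_emf = Ke * omega = 0.011*427.4 = 4.7014

4.7014 V


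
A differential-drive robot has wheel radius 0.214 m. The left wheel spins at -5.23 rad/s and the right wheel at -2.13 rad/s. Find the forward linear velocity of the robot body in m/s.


v = r*(wR + wL)/2 = 0.214*(-2.13 + -5.23)/2 = -0.7875

-0.7875 m/s


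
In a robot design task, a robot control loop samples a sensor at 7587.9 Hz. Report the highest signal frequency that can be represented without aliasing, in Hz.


f_max = f_s/2 = 7587.9/2 = 3793.9500

3793.9500 Hz


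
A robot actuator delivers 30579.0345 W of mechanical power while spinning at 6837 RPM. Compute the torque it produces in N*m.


omega = 6837 * 2*pi/60 = 715.968966 rad/s
tau = P / omega = 30579.0345 / 715.968966 = 42.7100

42.7100 N*m


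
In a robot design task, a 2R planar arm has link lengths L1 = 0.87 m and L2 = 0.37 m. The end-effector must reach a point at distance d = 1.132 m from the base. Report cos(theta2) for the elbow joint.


cos(th2) = (d^2 - L1^2 - L2^2)/(2*L1*L2) = (1.132^2 - 0.87^2 - 0.37^2)/(2*0.87*0.37) = 0.6021

0.6021


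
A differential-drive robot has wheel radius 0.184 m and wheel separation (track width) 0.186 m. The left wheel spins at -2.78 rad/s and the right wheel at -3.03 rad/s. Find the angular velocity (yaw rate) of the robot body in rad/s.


omega = r*(wR - wL)/L = 0.184*(-3.03 - (-2.78))/0.186 = -0.2473

-0.2473 rad/s


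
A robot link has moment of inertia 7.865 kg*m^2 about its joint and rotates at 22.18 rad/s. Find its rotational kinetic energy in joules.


KE = (1/2)*I*omega^2 = 0.5*7.865*22.18^2 = 1934.6028

1934.6028 J
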